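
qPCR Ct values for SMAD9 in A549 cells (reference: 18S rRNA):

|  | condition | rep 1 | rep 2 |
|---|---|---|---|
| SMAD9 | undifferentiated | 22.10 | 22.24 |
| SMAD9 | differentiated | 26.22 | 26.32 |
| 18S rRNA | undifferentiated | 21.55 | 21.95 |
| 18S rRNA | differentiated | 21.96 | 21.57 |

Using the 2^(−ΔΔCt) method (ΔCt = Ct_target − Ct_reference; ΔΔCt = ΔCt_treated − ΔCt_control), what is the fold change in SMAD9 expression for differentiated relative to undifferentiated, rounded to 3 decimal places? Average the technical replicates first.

0.059

Mean Ct: SMAD9 undifferentiated 22.170; SMAD9 differentiated 26.270; 18S rRNA undifferentiated 21.750; 18S rRNA differentiated 21.765
ΔCt(undifferentiated) = 22.170 − 21.750 = 0.420
ΔCt(differentiated) = 26.270 − 21.765 = 4.505
ΔΔCt = 4.505 − 0.420 = 4.085
Fold change = 2^(−4.085) = 0.0589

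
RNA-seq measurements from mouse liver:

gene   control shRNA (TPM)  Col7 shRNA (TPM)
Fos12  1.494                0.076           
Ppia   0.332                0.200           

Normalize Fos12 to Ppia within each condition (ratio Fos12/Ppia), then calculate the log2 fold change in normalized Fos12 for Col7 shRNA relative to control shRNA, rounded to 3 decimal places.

Fos12/Ppia (control shRNA) = 1.494 / 0.332 = 4.5
Fos12/Ppia (Col7 shRNA) = 0.076 / 0.200 = 0.38
Fold change = 0.38 / 4.5 = 0.0844
log2(0.0844) = -3.5659

-3.566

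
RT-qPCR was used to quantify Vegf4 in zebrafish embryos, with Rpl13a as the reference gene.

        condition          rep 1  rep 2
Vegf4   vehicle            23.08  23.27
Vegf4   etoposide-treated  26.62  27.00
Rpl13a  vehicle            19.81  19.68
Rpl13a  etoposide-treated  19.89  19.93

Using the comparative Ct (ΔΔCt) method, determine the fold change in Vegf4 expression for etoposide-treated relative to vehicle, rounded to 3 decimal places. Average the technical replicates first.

0.090

Mean Ct: Vegf4 vehicle 23.175; Vegf4 etoposide-treated 26.810; Rpl13a vehicle 19.745; Rpl13a etoposide-treated 19.910
ΔCt(vehicle) = 23.175 − 19.745 = 3.430
ΔCt(etoposide-treated) = 26.810 − 19.910 = 6.900
ΔΔCt = 6.900 − 3.430 = 3.470
Fold change = 2^(−3.470) = 0.0902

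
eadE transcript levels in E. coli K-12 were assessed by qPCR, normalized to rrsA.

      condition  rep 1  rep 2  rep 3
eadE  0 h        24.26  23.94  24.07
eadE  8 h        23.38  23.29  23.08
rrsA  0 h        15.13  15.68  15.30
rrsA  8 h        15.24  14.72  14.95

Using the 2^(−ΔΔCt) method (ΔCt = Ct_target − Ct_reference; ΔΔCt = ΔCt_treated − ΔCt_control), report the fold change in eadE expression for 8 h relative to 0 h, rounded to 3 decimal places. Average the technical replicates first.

1.357

Mean Ct: eadE 0 h 24.090; eadE 8 h 23.250; rrsA 0 h 15.370; rrsA 8 h 14.970
ΔCt(0 h) = 24.090 − 15.370 = 8.720
ΔCt(8 h) = 23.250 − 14.970 = 8.280
ΔΔCt = 8.280 − 8.720 = -0.440
Fold change = 2^(−(-0.440)) = 2^0.440 = 1.3566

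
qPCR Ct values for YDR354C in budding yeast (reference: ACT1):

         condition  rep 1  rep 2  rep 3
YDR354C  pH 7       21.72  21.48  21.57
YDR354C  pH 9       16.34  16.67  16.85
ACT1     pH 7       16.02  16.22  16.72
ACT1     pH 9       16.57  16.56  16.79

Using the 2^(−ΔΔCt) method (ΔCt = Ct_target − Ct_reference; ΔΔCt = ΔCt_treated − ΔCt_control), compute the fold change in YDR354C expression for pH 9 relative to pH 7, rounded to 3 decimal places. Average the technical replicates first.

39.124

Mean Ct: YDR354C pH 7 21.590; YDR354C pH 9 16.620; ACT1 pH 7 16.320; ACT1 pH 9 16.640
ΔCt(pH 7) = 21.590 − 16.320 = 5.270
ΔCt(pH 9) = 16.620 − 16.640 = -0.020
ΔΔCt = -0.020 − 5.270 = -5.290
Fold change = 2^(−(-5.290)) = 2^5.290 = 39.1245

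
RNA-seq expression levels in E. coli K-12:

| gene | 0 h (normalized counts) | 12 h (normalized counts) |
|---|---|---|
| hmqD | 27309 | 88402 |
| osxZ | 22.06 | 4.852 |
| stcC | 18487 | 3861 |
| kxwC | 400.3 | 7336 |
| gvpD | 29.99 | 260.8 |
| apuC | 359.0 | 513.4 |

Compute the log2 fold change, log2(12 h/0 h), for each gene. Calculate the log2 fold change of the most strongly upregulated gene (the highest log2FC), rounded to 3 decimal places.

log2(88402/27309) = 1.695  (hmqD)
log2(4.852/22.06) = -2.185  (osxZ)
log2(3861/18487) = -2.259  (stcC)
log2(7336/400.3) = 4.196  (kxwC)
log2(260.8/29.99) = 3.120  (gvpD)
log2(513.4/359.0) = 0.516  (apuC)
kxwC is most strongly upregulated.

4.196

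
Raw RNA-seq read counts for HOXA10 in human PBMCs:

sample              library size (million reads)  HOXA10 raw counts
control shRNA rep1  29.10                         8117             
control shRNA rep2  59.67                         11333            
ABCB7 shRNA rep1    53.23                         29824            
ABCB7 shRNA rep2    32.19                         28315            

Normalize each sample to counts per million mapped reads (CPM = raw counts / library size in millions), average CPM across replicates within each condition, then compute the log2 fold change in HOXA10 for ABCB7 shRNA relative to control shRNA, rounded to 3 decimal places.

CPM(control shRNA rep1) = 8117 / 29.10 = 278.9347
CPM(control shRNA rep2) = 11333 / 59.67 = 189.9279
CPM(ABCB7 shRNA rep1) = 29824 / 53.23 = 560.2856
CPM(ABCB7 shRNA rep2) = 28315 / 32.19 = 879.6210
mean CPM(control shRNA) = 234.4313; mean CPM(ABCB7 shRNA) = 719.9533
Fold change = 719.9533 / 234.4313 = 3.07106
log2(3.07106) = 1.6187

1.619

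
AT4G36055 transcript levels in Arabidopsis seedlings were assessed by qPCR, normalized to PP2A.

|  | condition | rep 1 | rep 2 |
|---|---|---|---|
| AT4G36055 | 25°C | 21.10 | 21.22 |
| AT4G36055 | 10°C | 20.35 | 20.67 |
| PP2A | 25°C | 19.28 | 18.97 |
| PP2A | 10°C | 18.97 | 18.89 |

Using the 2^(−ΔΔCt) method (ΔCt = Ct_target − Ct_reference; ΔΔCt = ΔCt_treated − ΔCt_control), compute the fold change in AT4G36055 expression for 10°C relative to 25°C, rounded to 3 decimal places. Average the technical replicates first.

Mean Ct: AT4G36055 25°C 21.160; AT4G36055 10°C 20.510; PP2A 25°C 19.125; PP2A 10°C 18.930
ΔCt(25°C) = 21.160 − 19.125 = 2.035
ΔCt(10°C) = 20.510 − 18.930 = 1.580
ΔΔCt = 1.580 − 2.035 = -0.455
Fold change = 2^(−(-0.455)) = 2^0.455 = 1.3708

1.371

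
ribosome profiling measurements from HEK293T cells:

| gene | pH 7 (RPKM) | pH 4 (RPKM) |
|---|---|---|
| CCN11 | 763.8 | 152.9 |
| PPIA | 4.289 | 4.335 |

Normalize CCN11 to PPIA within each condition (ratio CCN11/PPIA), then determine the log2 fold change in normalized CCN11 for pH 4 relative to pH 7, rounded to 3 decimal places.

-2.336

CCN11/PPIA (pH 7) = 763.8 / 4.289 = 178.08
CCN11/PPIA (pH 4) = 152.9 / 4.335 = 35.271
Fold change = 35.271 / 178.08 = 0.1981
log2(0.1981) = -2.3360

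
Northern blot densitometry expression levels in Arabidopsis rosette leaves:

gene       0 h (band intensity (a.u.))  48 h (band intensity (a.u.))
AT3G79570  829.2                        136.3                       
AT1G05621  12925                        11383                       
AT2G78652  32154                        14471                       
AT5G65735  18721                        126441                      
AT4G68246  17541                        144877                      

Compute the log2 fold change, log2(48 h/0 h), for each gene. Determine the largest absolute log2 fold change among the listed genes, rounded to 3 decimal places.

3.046

log2(136.3/829.2) = -2.605  (AT3G79570)
log2(11383/12925) = -0.183  (AT1G05621)
log2(14471/32154) = -1.152  (AT2G78652)
log2(126441/18721) = 2.756  (AT5G65735)
log2(144877/17541) = 3.046  (AT4G68246)
The largest magnitude belongs to AT4G68246.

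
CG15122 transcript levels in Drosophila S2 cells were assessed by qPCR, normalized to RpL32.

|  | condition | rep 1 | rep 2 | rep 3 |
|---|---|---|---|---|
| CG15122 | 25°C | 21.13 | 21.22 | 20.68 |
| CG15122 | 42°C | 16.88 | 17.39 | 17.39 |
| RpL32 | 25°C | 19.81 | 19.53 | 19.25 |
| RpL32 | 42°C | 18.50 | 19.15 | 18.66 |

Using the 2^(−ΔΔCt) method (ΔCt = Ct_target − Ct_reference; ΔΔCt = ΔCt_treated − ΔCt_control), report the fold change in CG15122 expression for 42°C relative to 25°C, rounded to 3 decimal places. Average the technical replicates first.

Mean Ct: CG15122 25°C 21.010; CG15122 42°C 17.220; RpL32 25°C 19.530; RpL32 42°C 18.770
ΔCt(25°C) = 21.010 − 19.530 = 1.480
ΔCt(42°C) = 17.220 − 18.770 = -1.550
ΔΔCt = -1.550 − 1.480 = -3.030
Fold change = 2^(−(-3.030)) = 2^3.030 = 8.1681

8.168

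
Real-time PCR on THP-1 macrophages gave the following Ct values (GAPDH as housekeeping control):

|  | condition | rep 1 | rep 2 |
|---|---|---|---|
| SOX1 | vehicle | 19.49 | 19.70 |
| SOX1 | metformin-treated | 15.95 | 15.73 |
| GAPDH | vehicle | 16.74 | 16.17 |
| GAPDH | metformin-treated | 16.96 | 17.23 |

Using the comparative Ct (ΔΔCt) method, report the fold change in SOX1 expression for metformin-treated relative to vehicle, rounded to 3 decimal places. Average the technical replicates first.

Mean Ct: SOX1 vehicle 19.595; SOX1 metformin-treated 15.840; GAPDH vehicle 16.455; GAPDH metformin-treated 17.095
ΔCt(vehicle) = 19.595 − 16.455 = 3.140
ΔCt(metformin-treated) = 15.840 − 17.095 = -1.255
ΔΔCt = -1.255 − 3.140 = -4.395
Fold change = 2^(−(-4.395)) = 2^4.395 = 21.0391

21.039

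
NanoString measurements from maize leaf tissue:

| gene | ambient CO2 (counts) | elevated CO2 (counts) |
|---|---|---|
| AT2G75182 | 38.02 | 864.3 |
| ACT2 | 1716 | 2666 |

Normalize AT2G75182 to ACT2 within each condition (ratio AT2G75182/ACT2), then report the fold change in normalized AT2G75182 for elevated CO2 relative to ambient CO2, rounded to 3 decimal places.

AT2G75182/ACT2 (ambient CO2) = 38.02 / 1716 = 0.022156
AT2G75182/ACT2 (elevated CO2) = 864.3 / 2666 = 0.32419
Fold change = 0.32419 / 0.022156 = 14.6322

14.632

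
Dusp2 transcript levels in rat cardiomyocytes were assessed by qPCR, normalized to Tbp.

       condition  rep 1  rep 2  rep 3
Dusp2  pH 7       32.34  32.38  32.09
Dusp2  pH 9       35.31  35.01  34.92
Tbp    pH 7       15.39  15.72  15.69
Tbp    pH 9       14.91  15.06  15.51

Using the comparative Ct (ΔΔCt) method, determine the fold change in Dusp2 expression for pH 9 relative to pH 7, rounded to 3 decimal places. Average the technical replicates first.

0.105

Mean Ct: Dusp2 pH 7 32.270; Dusp2 pH 9 35.080; Tbp pH 7 15.600; Tbp pH 9 15.160
ΔCt(pH 7) = 32.270 − 15.600 = 16.670
ΔCt(pH 9) = 35.080 − 15.160 = 19.920
ΔΔCt = 19.920 − 16.670 = 3.250
Fold change = 2^(−3.250) = 0.1051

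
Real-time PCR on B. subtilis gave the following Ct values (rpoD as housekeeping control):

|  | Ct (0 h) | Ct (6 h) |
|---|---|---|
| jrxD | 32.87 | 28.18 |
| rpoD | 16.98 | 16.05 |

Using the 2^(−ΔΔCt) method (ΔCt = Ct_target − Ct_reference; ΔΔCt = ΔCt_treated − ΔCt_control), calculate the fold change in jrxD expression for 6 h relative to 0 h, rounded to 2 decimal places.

13.55

ΔCt(0 h) = 32.870 − 16.980 = 15.890
ΔCt(6 h) = 28.180 − 16.050 = 12.130
ΔΔCt = 12.130 − 15.890 = -3.760
Fold change = 2^(−(-3.760)) = 2^3.760 = 13.548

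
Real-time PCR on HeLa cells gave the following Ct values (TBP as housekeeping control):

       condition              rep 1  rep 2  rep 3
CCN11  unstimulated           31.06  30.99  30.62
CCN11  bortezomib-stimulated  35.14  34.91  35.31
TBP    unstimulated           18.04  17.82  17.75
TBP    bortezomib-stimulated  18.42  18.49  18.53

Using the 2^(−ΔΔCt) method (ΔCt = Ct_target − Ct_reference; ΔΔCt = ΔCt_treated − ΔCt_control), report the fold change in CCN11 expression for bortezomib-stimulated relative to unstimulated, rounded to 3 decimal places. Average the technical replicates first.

0.081

Mean Ct: CCN11 unstimulated 30.890; CCN11 bortezomib-stimulated 35.120; TBP unstimulated 17.870; TBP bortezomib-stimulated 18.480
ΔCt(unstimulated) = 30.890 − 17.870 = 13.020
ΔCt(bortezomib-stimulated) = 35.120 − 18.480 = 16.640
ΔΔCt = 16.640 − 13.020 = 3.620
Fold change = 2^(−3.620) = 0.0813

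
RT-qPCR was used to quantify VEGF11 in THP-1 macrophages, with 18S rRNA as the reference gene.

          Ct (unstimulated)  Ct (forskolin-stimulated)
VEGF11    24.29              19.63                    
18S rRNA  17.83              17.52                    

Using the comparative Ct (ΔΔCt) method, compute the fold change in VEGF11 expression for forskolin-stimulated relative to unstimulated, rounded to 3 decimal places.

ΔCt(unstimulated) = 24.290 − 17.830 = 6.460
ΔCt(forskolin-stimulated) = 19.630 − 17.520 = 2.110
ΔΔCt = 2.110 − 6.460 = -4.350
Fold change = 2^(−(-4.350)) = 2^4.350 = 20.3930

20.393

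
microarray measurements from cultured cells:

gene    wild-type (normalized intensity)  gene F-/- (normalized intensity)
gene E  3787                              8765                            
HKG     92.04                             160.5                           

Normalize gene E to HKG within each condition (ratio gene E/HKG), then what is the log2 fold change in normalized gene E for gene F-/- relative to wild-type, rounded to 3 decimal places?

gene E/HKG (wild-type) = 3787 / 92.04 = 41.145
gene E/HKG (gene F-/-) = 8765 / 160.5 = 54.611
Fold change = 54.611 / 41.145 = 1.3273
log2(1.3273) = 0.4085

0.408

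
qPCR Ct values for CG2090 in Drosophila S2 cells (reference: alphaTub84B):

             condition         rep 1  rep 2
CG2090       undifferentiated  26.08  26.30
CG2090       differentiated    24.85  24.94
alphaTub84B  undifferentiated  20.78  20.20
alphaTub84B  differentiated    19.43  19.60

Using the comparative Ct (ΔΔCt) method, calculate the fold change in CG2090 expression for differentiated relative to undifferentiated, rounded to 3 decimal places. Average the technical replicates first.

Mean Ct: CG2090 undifferentiated 26.190; CG2090 differentiated 24.895; alphaTub84B undifferentiated 20.490; alphaTub84B differentiated 19.515
ΔCt(undifferentiated) = 26.190 − 20.490 = 5.700
ΔCt(differentiated) = 24.895 − 19.515 = 5.380
ΔΔCt = 5.380 − 5.700 = -0.320
Fold change = 2^(−(-0.320)) = 2^0.320 = 1.2483

1.248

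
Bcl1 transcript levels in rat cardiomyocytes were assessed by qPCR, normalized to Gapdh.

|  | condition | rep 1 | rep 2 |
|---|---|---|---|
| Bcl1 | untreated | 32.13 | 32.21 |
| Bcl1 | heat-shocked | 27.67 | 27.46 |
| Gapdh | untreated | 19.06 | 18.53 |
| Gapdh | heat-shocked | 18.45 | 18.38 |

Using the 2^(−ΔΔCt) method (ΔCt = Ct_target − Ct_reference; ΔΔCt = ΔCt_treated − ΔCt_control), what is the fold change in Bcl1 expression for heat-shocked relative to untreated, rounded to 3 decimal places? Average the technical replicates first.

18.700

Mean Ct: Bcl1 untreated 32.170; Bcl1 heat-shocked 27.565; Gapdh untreated 18.795; Gapdh heat-shocked 18.415
ΔCt(untreated) = 32.170 − 18.795 = 13.375
ΔCt(heat-shocked) = 27.565 − 18.415 = 9.150
ΔΔCt = 9.150 − 13.375 = -4.225
Fold change = 2^(−(-4.225)) = 2^4.225 = 18.7004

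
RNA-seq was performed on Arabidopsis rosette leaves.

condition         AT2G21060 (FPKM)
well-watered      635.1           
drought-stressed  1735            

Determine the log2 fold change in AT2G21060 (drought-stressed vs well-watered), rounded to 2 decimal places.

Fold change = 1735 / 635.1 = 2.7319
log2(2.7319) = 1.450

1.45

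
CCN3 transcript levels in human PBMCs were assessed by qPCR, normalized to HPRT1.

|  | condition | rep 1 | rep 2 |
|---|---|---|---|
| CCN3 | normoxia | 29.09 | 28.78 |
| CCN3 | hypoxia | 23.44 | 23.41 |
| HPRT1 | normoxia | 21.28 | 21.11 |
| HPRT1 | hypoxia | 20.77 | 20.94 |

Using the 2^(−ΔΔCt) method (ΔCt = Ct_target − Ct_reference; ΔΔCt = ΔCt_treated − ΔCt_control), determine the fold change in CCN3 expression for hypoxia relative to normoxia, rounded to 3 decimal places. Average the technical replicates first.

36.002

Mean Ct: CCN3 normoxia 28.935; CCN3 hypoxia 23.425; HPRT1 normoxia 21.195; HPRT1 hypoxia 20.855
ΔCt(normoxia) = 28.935 − 21.195 = 7.740
ΔCt(hypoxia) = 23.425 − 20.855 = 2.570
ΔΔCt = 2.570 − 7.740 = -5.170
Fold change = 2^(−(-5.170)) = 2^5.170 = 36.0019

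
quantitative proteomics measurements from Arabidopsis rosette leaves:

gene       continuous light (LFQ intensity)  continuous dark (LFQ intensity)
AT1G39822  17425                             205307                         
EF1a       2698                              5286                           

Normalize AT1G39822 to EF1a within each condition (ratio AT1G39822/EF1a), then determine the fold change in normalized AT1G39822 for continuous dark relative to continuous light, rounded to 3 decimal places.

AT1G39822/EF1a (continuous light) = 17425 / 2698 = 6.4585
AT1G39822/EF1a (continuous dark) = 205307 / 5286 = 38.84
Fold change = 38.84 / 6.4585 = 6.0138

6.014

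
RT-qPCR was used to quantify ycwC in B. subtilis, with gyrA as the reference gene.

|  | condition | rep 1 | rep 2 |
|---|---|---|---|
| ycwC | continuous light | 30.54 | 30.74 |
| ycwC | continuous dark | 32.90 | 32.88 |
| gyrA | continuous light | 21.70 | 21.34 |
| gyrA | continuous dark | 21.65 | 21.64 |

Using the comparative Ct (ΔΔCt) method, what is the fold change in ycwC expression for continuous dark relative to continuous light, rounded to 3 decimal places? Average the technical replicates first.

Mean Ct: ycwC continuous light 30.640; ycwC continuous dark 32.890; gyrA continuous light 21.520; gyrA continuous dark 21.645
ΔCt(continuous light) = 30.640 − 21.520 = 9.120
ΔCt(continuous dark) = 32.890 − 21.645 = 11.245
ΔΔCt = 11.245 − 9.120 = 2.125
Fold change = 2^(−2.125) = 0.2293

0.229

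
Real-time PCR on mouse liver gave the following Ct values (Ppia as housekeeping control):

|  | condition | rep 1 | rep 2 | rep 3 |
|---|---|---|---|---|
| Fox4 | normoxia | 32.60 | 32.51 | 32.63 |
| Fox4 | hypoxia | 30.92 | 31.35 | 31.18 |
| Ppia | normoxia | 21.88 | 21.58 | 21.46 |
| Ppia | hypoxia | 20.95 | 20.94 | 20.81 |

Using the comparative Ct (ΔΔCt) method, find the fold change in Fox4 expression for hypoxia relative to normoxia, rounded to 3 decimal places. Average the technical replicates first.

1.613

Mean Ct: Fox4 normoxia 32.580; Fox4 hypoxia 31.150; Ppia normoxia 21.640; Ppia hypoxia 20.900
ΔCt(normoxia) = 32.580 − 21.640 = 10.940
ΔCt(hypoxia) = 31.150 − 20.900 = 10.250
ΔΔCt = 10.250 − 10.940 = -0.690
Fold change = 2^(−(-0.690)) = 2^0.690 = 1.6133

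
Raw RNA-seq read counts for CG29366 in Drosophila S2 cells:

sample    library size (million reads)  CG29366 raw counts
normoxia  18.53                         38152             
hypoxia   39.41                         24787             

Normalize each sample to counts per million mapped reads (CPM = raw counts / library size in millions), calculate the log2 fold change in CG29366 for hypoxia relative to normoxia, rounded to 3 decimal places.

-1.711

CPM(normoxia) = 38152 / 18.53 = 2058.9315
CPM(hypoxia) = 24787 / 39.41 = 628.9520
Fold change = 628.9520 / 2058.9315 = 0.30547
log2(0.30547) = -1.7109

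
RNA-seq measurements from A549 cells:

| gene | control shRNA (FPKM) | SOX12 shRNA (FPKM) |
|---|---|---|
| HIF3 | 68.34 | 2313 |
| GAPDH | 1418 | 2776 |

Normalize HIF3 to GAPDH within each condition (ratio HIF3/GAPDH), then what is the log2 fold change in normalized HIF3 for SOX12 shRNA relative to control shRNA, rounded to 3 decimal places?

HIF3/GAPDH (control shRNA) = 68.34 / 1418 = 0.048195
HIF3/GAPDH (SOX12 shRNA) = 2313 / 2776 = 0.83321
Fold change = 0.83321 / 0.048195 = 17.2885
log2(17.2885) = 4.1117

4.112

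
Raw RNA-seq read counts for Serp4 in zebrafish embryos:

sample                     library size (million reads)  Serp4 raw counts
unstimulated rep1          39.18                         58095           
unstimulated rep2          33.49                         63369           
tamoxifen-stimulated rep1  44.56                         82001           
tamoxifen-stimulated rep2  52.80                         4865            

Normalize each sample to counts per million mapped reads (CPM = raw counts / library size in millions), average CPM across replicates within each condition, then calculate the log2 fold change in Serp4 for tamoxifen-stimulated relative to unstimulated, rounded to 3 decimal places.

-0.804

CPM(unstimulated rep1) = 58095 / 39.18 = 1482.7718
CPM(unstimulated rep2) = 63369 / 33.49 = 1892.1768
CPM(tamoxifen-stimulated rep1) = 82001 / 44.56 = 1840.2379
CPM(tamoxifen-stimulated rep2) = 4865 / 52.80 = 92.1402
mean CPM(unstimulated) = 1687.4743; mean CPM(tamoxifen-stimulated) = 966.1890
Fold change = 966.1890 / 1687.4743 = 0.57257
log2(0.57257) = -0.8045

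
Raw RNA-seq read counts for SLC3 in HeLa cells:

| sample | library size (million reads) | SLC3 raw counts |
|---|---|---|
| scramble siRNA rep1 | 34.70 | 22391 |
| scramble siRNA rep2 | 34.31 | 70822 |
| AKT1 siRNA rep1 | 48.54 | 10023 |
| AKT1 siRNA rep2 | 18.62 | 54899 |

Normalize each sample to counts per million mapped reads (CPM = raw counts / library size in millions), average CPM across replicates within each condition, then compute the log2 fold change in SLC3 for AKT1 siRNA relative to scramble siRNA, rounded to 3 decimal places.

CPM(scramble siRNA rep1) = 22391 / 34.70 = 645.2738
CPM(scramble siRNA rep2) = 70822 / 34.31 = 2064.1795
CPM(AKT1 siRNA rep1) = 10023 / 48.54 = 206.4895
CPM(AKT1 siRNA rep2) = 54899 / 18.62 = 2948.3888
mean CPM(scramble siRNA) = 1354.7267; mean CPM(AKT1 siRNA) = 1577.4392
Fold change = 1577.4392 / 1354.7267 = 1.16440
log2(1.16440) = 0.2196

0.220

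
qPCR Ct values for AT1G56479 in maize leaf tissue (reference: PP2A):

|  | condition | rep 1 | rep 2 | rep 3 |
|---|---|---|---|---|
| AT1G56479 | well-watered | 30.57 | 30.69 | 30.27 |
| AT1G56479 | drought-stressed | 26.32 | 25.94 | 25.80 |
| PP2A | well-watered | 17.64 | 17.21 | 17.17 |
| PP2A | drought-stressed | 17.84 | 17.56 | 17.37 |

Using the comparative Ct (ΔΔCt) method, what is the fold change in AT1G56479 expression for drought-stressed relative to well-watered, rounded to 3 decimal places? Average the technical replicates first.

Mean Ct: AT1G56479 well-watered 30.510; AT1G56479 drought-stressed 26.020; PP2A well-watered 17.340; PP2A drought-stressed 17.590
ΔCt(well-watered) = 30.510 − 17.340 = 13.170
ΔCt(drought-stressed) = 26.020 − 17.590 = 8.430
ΔΔCt = 8.430 − 13.170 = -4.740
Fold change = 2^(−(-4.740)) = 2^4.740 = 26.7228

26.723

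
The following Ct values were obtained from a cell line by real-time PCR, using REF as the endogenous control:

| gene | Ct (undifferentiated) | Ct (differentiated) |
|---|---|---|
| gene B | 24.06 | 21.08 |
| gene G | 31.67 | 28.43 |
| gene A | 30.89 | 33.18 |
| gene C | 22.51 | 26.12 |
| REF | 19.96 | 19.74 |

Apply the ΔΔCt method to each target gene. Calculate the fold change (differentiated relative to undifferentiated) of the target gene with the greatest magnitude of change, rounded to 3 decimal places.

0.070

gene B: ΔΔCt = (21.08−19.74) − (24.06−19.96) = 1.34 − 4.10 = -2.76; fold change = 2^2.76 = 6.774
gene G: ΔΔCt = (28.43−19.74) − (31.67−19.96) = 8.69 − 11.71 = -3.02; fold change = 2^3.02 = 8.112
gene A: ΔΔCt = (33.18−19.74) − (30.89−19.96) = 13.44 − 10.93 = 2.51; fold change = 2^-2.51 = 0.176
gene C: ΔΔCt = (26.12−19.74) − (22.51−19.96) = 6.38 − 2.55 = 3.83; fold change = 2^-3.83 = 0.070
gene C has the largest |ΔΔCt| = 3.83.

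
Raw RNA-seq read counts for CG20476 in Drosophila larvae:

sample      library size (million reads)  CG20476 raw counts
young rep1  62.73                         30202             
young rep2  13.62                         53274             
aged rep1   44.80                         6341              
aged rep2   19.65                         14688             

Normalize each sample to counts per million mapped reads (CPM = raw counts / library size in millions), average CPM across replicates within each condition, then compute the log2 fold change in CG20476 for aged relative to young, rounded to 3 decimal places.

CPM(young rep1) = 30202 / 62.73 = 481.4602
CPM(young rep2) = 53274 / 13.62 = 3911.4537
CPM(aged rep1) = 6341 / 44.80 = 141.5402
CPM(aged rep2) = 14688 / 19.65 = 747.4809
mean CPM(young) = 2196.4570; mean CPM(aged) = 444.5105
Fold change = 444.5105 / 2196.4570 = 0.20238
log2(0.20238) = -2.3049

-2.305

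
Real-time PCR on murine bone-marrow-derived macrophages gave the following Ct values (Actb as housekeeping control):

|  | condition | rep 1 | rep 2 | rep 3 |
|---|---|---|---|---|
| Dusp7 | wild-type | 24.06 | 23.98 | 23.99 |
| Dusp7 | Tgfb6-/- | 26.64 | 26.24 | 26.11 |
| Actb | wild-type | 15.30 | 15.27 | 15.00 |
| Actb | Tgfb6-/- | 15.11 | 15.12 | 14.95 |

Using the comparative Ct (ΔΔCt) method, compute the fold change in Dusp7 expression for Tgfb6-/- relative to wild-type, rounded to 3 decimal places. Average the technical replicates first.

Mean Ct: Dusp7 wild-type 24.010; Dusp7 Tgfb6-/- 26.330; Actb wild-type 15.190; Actb Tgfb6-/- 15.060
ΔCt(wild-type) = 24.010 − 15.190 = 8.820
ΔCt(Tgfb6-/-) = 26.330 − 15.060 = 11.270
ΔΔCt = 11.270 − 8.820 = 2.450
Fold change = 2^(−2.450) = 0.1830

0.183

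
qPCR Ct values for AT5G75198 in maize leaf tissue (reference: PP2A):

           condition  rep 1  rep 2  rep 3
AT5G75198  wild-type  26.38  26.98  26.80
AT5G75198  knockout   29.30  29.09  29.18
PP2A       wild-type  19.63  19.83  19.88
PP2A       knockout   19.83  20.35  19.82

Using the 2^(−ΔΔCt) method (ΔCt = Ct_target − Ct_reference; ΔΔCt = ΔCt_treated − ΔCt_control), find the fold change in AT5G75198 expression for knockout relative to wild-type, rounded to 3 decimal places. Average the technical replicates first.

Mean Ct: AT5G75198 wild-type 26.720; AT5G75198 knockout 29.190; PP2A wild-type 19.780; PP2A knockout 20.000
ΔCt(wild-type) = 26.720 − 19.780 = 6.940
ΔCt(knockout) = 29.190 − 20.000 = 9.190
ΔΔCt = 9.190 − 6.940 = 2.250
Fold change = 2^(−2.250) = 0.2102

0.210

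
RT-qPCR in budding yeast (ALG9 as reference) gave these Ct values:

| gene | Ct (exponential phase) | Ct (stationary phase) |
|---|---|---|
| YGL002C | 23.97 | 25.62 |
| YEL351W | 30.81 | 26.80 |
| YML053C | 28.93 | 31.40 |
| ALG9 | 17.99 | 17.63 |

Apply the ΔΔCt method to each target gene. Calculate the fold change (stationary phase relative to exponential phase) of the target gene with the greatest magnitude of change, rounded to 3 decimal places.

12.553

YGL002C: ΔΔCt = (25.62−17.63) − (23.97−17.99) = 7.99 − 5.98 = 2.01; fold change = 2^-2.01 = 0.248
YEL351W: ΔΔCt = (26.80−17.63) − (30.81−17.99) = 9.17 − 12.82 = -3.65; fold change = 2^3.65 = 12.553
YML053C: ΔΔCt = (31.40−17.63) − (28.93−17.99) = 13.77 − 10.94 = 2.83; fold change = 2^-2.83 = 0.141
YEL351W has the largest |ΔΔCt| = 3.65.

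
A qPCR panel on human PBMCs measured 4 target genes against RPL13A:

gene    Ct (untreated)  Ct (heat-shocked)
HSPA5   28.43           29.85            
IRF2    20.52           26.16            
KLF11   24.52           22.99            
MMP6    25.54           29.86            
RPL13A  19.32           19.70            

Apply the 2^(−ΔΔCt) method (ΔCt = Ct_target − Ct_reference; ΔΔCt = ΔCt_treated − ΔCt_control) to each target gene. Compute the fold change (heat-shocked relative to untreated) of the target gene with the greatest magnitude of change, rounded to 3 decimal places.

0.026

HSPA5: ΔΔCt = (29.85−19.70) − (28.43−19.32) = 10.15 − 9.11 = 1.04; fold change = 2^-1.04 = 0.486
IRF2: ΔΔCt = (26.16−19.70) − (20.52−19.32) = 6.46 − 1.20 = 5.26; fold change = 2^-5.26 = 0.026
KLF11: ΔΔCt = (22.99−19.70) − (24.52−19.32) = 3.29 − 5.20 = -1.91; fold change = 2^1.91 = 3.758
MMP6: ΔΔCt = (29.86−19.70) − (25.54−19.32) = 10.16 − 6.22 = 3.94; fold change = 2^-3.94 = 0.065
IRF2 has the largest |ΔΔCt| = 5.26.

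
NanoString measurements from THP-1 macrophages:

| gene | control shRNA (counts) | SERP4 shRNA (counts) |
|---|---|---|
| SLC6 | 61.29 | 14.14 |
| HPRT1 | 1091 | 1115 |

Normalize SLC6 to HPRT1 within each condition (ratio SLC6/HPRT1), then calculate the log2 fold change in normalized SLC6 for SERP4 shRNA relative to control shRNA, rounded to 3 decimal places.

SLC6/HPRT1 (control shRNA) = 61.29 / 1091 = 0.056178
SLC6/HPRT1 (SERP4 shRNA) = 14.14 / 1115 = 0.012682
Fold change = 0.012682 / 0.056178 = 0.2257
log2(0.2257) = -2.1473

-2.147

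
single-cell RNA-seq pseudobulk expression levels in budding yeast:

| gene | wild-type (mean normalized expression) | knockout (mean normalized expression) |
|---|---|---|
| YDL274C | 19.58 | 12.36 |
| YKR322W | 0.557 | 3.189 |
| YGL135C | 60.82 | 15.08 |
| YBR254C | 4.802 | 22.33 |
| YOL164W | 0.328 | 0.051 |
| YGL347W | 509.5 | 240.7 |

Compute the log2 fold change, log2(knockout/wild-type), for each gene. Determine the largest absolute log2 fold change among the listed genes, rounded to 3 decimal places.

2.685

log2(12.36/19.58) = -0.664  (YDL274C)
log2(3.189/0.557) = 2.517  (YKR322W)
log2(15.08/60.82) = -2.012  (YGL135C)
log2(22.33/4.802) = 2.217  (YBR254C)
log2(0.051/0.328) = -2.685  (YOL164W)
log2(240.7/509.5) = -1.082  (YGL347W)
The largest magnitude belongs to YOL164W.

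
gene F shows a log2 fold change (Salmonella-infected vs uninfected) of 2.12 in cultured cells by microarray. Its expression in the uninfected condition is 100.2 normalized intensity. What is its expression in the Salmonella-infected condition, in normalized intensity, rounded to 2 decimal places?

Fold change = 2^(2.12) = 4.3469
Salmonella-infected expression = 100.2 × 4.3469 = 435.56

435.56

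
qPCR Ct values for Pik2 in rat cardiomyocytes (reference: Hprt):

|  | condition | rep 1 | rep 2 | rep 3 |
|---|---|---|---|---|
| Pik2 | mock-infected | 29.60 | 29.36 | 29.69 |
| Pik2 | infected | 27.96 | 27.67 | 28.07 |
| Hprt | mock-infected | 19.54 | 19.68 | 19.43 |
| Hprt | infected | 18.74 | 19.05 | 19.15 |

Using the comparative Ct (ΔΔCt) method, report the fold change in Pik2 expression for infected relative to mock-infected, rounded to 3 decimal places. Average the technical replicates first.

Mean Ct: Pik2 mock-infected 29.550; Pik2 infected 27.900; Hprt mock-infected 19.550; Hprt infected 18.980
ΔCt(mock-infected) = 29.550 − 19.550 = 10.000
ΔCt(infected) = 27.900 − 18.980 = 8.920
ΔΔCt = 8.920 − 10.000 = -1.080
Fold change = 2^(−(-1.080)) = 2^1.080 = 2.1140

2.114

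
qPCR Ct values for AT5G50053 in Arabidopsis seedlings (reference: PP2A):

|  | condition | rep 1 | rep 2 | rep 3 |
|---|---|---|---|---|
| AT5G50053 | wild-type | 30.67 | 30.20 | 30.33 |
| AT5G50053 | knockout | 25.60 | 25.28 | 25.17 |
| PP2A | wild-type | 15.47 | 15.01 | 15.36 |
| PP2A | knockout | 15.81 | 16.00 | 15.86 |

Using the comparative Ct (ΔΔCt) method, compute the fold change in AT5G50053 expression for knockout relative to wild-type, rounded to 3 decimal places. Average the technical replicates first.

50.563

Mean Ct: AT5G50053 wild-type 30.400; AT5G50053 knockout 25.350; PP2A wild-type 15.280; PP2A knockout 15.890
ΔCt(wild-type) = 30.400 − 15.280 = 15.120
ΔCt(knockout) = 25.350 − 15.890 = 9.460
ΔΔCt = 9.460 − 15.120 = -5.660
Fold change = 2^(−(-5.660)) = 2^5.660 = 50.5626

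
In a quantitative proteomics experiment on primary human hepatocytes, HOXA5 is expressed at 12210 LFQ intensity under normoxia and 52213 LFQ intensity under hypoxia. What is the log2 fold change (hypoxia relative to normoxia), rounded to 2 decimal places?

2.10

Fold change = 52213 / 12210 = 4.2762
log2(4.2762) = 2.096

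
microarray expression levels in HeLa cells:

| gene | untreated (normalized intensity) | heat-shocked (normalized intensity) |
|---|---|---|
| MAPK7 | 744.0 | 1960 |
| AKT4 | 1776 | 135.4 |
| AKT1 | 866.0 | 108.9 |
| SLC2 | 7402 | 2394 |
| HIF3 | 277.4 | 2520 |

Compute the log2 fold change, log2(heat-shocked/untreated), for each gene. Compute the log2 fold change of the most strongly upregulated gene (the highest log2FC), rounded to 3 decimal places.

log2(1960/744.0) = 1.397  (MAPK7)
log2(135.4/1776) = -3.713  (AKT4)
log2(108.9/866.0) = -2.991  (AKT1)
log2(2394/7402) = -1.628  (SLC2)
log2(2520/277.4) = 3.183  (HIF3)
HIF3 is most strongly upregulated.

3.183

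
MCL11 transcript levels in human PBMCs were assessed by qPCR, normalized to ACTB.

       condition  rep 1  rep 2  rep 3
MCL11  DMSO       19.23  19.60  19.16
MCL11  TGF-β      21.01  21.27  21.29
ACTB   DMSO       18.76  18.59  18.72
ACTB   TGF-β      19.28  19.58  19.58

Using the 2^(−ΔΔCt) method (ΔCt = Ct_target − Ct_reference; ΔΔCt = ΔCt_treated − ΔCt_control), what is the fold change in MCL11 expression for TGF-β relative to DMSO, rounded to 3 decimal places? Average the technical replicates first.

Mean Ct: MCL11 DMSO 19.330; MCL11 TGF-β 21.190; ACTB DMSO 18.690; ACTB TGF-β 19.480
ΔCt(DMSO) = 19.330 − 18.690 = 0.640
ΔCt(TGF-β) = 21.190 − 19.480 = 1.710
ΔΔCt = 1.710 − 0.640 = 1.070
Fold change = 2^(−1.070) = 0.4763

0.476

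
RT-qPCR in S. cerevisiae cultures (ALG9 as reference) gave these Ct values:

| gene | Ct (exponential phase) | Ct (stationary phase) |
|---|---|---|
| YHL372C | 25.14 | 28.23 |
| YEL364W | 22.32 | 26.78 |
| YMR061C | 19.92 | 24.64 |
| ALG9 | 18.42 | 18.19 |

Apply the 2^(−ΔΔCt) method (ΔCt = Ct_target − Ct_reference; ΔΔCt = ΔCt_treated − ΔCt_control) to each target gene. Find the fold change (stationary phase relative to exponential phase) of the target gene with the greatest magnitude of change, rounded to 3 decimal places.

0.032

YHL372C: ΔΔCt = (28.23−18.19) − (25.14−18.42) = 10.04 − 6.72 = 3.32; fold change = 2^-3.32 = 0.100
YEL364W: ΔΔCt = (26.78−18.19) − (22.32−18.42) = 8.59 − 3.90 = 4.69; fold change = 2^-4.69 = 0.039
YMR061C: ΔΔCt = (24.64−18.19) − (19.92−18.42) = 6.45 − 1.50 = 4.95; fold change = 2^-4.95 = 0.032
YMR061C has the largest |ΔΔCt| = 4.95.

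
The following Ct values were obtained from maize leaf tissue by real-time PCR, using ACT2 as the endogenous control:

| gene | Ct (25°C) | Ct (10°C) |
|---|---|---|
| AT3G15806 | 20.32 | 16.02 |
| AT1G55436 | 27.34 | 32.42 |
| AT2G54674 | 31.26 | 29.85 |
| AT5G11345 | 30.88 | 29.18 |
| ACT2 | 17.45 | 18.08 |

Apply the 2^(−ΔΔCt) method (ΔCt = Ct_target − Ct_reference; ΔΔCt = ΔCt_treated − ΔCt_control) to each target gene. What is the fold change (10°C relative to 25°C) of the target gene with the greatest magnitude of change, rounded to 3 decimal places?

AT3G15806: ΔΔCt = (16.02−18.08) − (20.32−17.45) = -2.06 − 2.87 = -4.93; fold change = 2^4.93 = 30.484
AT1G55436: ΔΔCt = (32.42−18.08) − (27.34−17.45) = 14.34 − 9.89 = 4.45; fold change = 2^-4.45 = 0.046
AT2G54674: ΔΔCt = (29.85−18.08) − (31.26−17.45) = 11.77 − 13.81 = -2.04; fold change = 2^2.04 = 4.112
AT5G11345: ΔΔCt = (29.18−18.08) − (30.88−17.45) = 11.10 − 13.43 = -2.33; fold change = 2^2.33 = 5.028
AT3G15806 has the largest |ΔΔCt| = 4.93.

30.484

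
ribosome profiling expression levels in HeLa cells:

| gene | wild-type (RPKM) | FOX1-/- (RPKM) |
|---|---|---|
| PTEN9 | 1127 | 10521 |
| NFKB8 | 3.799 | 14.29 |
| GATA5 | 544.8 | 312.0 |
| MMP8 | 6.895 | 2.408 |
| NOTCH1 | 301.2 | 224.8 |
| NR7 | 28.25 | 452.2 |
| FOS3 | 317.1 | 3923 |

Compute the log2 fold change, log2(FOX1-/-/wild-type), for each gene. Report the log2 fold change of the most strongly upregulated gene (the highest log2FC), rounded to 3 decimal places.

4.001

log2(10521/1127) = 3.223  (PTEN9)
log2(14.29/3.799) = 1.911  (NFKB8)
log2(312.0/544.8) = -0.804  (GATA5)
log2(2.408/6.895) = -1.518  (MMP8)
log2(224.8/301.2) = -0.422  (NOTCH1)
log2(452.2/28.25) = 4.001  (NR7)
log2(3923/317.1) = 3.629  (FOS3)
NR7 is most strongly upregulated.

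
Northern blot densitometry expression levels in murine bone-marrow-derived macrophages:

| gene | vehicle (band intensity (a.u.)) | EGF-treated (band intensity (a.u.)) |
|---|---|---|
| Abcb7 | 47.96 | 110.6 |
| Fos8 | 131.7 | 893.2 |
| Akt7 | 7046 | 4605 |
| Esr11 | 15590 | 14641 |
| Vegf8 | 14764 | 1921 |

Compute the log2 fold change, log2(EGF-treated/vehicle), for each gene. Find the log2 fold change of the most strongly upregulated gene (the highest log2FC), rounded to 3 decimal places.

2.762

log2(110.6/47.96) = 1.205  (Abcb7)
log2(893.2/131.7) = 2.762  (Fos8)
log2(4605/7046) = -0.614  (Akt7)
log2(14641/15590) = -0.091  (Esr11)
log2(1921/14764) = -2.942  (Vegf8)
Fos8 is most strongly upregulated.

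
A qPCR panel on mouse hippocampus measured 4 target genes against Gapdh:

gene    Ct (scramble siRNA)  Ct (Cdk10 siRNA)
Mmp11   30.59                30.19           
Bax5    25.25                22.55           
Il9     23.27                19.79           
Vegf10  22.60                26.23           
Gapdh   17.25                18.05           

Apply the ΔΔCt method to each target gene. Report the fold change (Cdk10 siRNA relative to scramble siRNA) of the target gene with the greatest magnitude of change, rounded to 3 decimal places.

Mmp11: ΔΔCt = (30.19−18.05) − (30.59−17.25) = 12.14 − 13.34 = -1.20; fold change = 2^1.20 = 2.297
Bax5: ΔΔCt = (22.55−18.05) − (25.25−17.25) = 4.50 − 8.00 = -3.50; fold change = 2^3.50 = 11.314
Il9: ΔΔCt = (19.79−18.05) − (23.27−17.25) = 1.74 − 6.02 = -4.28; fold change = 2^4.28 = 19.427
Vegf10: ΔΔCt = (26.23−18.05) − (22.60−17.25) = 8.18 − 5.35 = 2.83; fold change = 2^-2.83 = 0.141
Il9 has the largest |ΔΔCt| = 4.28.

19.427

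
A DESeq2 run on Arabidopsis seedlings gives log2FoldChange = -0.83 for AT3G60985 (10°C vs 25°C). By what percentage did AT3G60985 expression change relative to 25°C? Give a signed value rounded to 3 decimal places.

Fold change = 2^(-0.83) = 0.5625
Percent change = (FC − 1) × 100% = (0.5625 − 1) × 100 = -43.747%

-43.747%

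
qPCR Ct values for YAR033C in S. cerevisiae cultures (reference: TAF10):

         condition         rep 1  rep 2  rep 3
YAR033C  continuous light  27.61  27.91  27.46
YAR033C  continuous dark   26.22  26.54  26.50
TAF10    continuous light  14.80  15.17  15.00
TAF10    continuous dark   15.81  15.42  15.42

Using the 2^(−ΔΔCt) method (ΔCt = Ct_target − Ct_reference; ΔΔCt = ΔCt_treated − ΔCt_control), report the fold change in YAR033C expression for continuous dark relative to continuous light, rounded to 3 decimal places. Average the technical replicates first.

3.482

Mean Ct: YAR033C continuous light 27.660; YAR033C continuous dark 26.420; TAF10 continuous light 14.990; TAF10 continuous dark 15.550
ΔCt(continuous light) = 27.660 − 14.990 = 12.670
ΔCt(continuous dark) = 26.420 − 15.550 = 10.870
ΔΔCt = 10.870 − 12.670 = -1.800
Fold change = 2^(−(-1.800)) = 2^1.800 = 3.4822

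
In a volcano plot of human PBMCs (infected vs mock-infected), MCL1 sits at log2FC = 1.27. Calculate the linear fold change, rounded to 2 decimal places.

Fold change = 2^(1.27) = 2.412

2.41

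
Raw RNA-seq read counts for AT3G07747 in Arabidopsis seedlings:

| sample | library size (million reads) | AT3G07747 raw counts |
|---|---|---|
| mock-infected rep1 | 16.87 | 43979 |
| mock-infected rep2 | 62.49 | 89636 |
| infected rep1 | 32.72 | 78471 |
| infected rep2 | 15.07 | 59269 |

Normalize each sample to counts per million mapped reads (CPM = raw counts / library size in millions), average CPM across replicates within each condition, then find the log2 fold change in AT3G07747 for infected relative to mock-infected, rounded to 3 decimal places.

0.648

CPM(mock-infected rep1) = 43979 / 16.87 = 2606.9354
CPM(mock-infected rep2) = 89636 / 62.49 = 1434.4055
CPM(infected rep1) = 78471 / 32.72 = 2398.2579
CPM(infected rep2) = 59269 / 15.07 = 3932.9131
mean CPM(mock-infected) = 2020.6704; mean CPM(infected) = 3165.5855
Fold change = 3165.5855 / 2020.6704 = 1.56660
log2(1.56660) = 0.6476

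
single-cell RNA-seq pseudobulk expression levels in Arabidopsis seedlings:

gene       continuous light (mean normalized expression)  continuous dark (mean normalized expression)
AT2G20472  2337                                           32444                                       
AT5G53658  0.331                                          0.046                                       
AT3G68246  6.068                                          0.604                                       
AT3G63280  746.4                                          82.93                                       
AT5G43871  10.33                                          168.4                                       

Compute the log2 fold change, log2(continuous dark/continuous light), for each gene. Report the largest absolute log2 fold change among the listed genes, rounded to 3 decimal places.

4.027

log2(32444/2337) = 3.795  (AT2G20472)
log2(0.046/0.331) = -2.847  (AT5G53658)
log2(0.604/6.068) = -3.329  (AT3G68246)
log2(82.93/746.4) = -3.170  (AT3G63280)
log2(168.4/10.33) = 4.027  (AT5G43871)
The largest magnitude belongs to AT5G43871.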